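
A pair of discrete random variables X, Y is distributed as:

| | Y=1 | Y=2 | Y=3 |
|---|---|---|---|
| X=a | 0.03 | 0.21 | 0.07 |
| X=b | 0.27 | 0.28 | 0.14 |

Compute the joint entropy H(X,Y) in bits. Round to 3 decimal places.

H(X,Y) = −Σ p(x,y)·log₂ p(x,y) over all 6 cells.
  cell (a,1): −0.03·log₂0.03 = 0.1518
  cell (a,2): −0.21·log₂0.21 = 0.4728
  cell (a,3): −0.07·log₂0.07 = 0.2686
  cell (b,1): −0.27·log₂0.27 = 0.5100
  cell (b,2): −0.28·log₂0.28 = 0.5142
  cell (b,3): −0.14·log₂0.14 = 0.3971
Sum = 2.314 bits.

2.314 bits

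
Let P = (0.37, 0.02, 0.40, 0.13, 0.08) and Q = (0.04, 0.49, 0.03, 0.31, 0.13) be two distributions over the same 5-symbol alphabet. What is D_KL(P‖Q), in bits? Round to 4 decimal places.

D(P‖Q) = Σ p·log₂(p/q).
  0.37·log₂(0.37/0.04) = 1.18750
  0.02·log₂(0.02/0.49) = -0.09229
  0.40·log₂(0.40/0.03) = 1.49479
  0.13·log₂(0.13/0.31) = -0.16299
  0.08·log₂(0.08/0.13) = -0.05604
D(P‖Q) = 2.3710 bits.

2.3710 bits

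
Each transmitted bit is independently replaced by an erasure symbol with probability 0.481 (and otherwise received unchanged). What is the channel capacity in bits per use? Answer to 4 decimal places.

Binary erasure channel: capacity C = 1 − ε.
C = 1 − 0.481 = 0.5190 bits per channel use.

0.5190 bits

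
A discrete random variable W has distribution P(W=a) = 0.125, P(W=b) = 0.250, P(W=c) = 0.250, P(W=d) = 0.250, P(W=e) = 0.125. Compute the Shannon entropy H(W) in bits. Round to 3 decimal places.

H(W) = −Σ p·log₂ p.
  −(0.125)·log₂(0.125) = 0.3750
  −(0.250)·log₂(0.250) = 0.5000
  −(0.250)·log₂(0.250) = 0.5000
  −(0.250)·log₂(0.250) = 0.5000
  −(0.125)·log₂(0.125) = 0.3750
Sum: 0.3750 + 0.5000 + 0.5000 + 0.5000 + 0.3750 = 2.250 bits.

2.250 bits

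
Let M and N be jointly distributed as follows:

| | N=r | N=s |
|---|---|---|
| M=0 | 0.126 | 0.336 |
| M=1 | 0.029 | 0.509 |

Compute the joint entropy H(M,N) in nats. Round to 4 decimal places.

1.0739 nats

H(M,N) = −Σ p(x,y)·ln p(x,y) over all 4 cells.
  cell (0,r): −0.126·ln0.126 = 0.26101
  cell (0,s): −0.336·ln0.336 = 0.36646
  cell (1,r): −0.029·ln0.029 = 0.10267
  cell (1,s): −0.509·ln0.509 = 0.34373
Sum = 1.0739 nats.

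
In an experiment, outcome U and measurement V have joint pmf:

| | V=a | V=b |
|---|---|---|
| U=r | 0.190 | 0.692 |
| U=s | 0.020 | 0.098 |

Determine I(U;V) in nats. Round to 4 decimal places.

Marginals: p(U) = (0.8820, 0.1180), p(V) = (0.2100, 0.7900).
I(U;V) = Σ p(x,y)·ln[p(x,y)/(p(x)p(y))].
  (r,a): 0.190·ln(1.0258) = 0.00484
  (r,b): 0.692·ln(0.9931) = -0.00476
  (s,a): 0.020·ln(0.8071) = -0.00429
  (s,b): 0.098·ln(1.0513) = 0.00490
Sum = 0.0007 nats.

0.0007 nats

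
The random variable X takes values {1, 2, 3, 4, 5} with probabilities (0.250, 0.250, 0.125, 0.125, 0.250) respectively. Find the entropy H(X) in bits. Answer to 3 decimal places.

2.250 bits

H(X) = −Σ p·log₂ p.
  −(0.250)·log₂(0.250) = 0.5000
  −(0.250)·log₂(0.250) = 0.5000
  −(0.125)·log₂(0.125) = 0.3750
  −(0.125)·log₂(0.125) = 0.3750
  −(0.250)·log₂(0.250) = 0.5000
Sum: 0.5000 + 0.5000 + 0.3750 + 0.3750 + 0.5000 = 2.250 bits.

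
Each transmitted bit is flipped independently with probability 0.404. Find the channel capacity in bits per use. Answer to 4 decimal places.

Binary symmetric channel: C = 1 − h₂(ε) where h₂ is the binary entropy function.
h₂(0.404) = −0.404·log₂0.404 − 0.596·log₂0.596 = 0.9732.
C = 1 − 0.9732 = 0.0268 bits per channel use.

0.0268 bits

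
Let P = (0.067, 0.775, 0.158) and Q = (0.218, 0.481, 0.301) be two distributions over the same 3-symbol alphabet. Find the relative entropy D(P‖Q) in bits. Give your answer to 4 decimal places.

D(P‖Q) = Σ p·log₂(p/q).
  0.067·log₂(0.067/0.218) = -0.11404
  0.775·log₂(0.775/0.481) = 0.53332
  0.158·log₂(0.158/0.301) = -0.14691
D(P‖Q) = 0.2724 bits.

0.2724 bits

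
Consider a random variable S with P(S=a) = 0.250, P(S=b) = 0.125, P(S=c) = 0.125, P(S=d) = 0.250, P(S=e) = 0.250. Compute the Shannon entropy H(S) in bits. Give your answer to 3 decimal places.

2.250 bits

H(S) = −Σ p·log₂ p.
  −(0.250)·log₂(0.250) = 0.5000
  −(0.125)·log₂(0.125) = 0.3750
  −(0.125)·log₂(0.125) = 0.3750
  −(0.250)·log₂(0.250) = 0.5000
  −(0.250)·log₂(0.250) = 0.5000
Sum: 0.5000 + 0.3750 + 0.3750 + 0.5000 + 0.5000 = 2.250 bits.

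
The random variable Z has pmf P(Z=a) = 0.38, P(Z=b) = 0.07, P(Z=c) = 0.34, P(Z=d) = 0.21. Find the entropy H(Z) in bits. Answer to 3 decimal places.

1.801 bits

H(Z) = −Σ p·log₂ p.
  −(0.38)·log₂(0.38) = 0.5305
  −(0.07)·log₂(0.07) = 0.2686
  −(0.34)·log₂(0.34) = 0.5292
  −(0.21)·log₂(0.21) = 0.4728
Sum: 0.5305 + 0.2686 + 0.5292 + 0.4728 = 1.801 bits.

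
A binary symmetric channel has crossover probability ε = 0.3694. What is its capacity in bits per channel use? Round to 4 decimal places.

Binary symmetric channel: C = 1 − h₂(ε) where h₂ is the binary entropy function.
h₂(0.3694) = −0.3694·log₂0.3694 − 0.6306·log₂0.6306 = 0.9502.
C = 1 − 0.9502 = 0.0498 bits per channel use.

0.0498 bits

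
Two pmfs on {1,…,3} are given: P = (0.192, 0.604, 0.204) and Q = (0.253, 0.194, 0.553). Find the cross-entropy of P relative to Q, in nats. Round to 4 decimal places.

H(P,Q) = −Σ p·ln q.
  −0.192·ln(0.253) = 0.26388
  −0.604·ln(0.194) = 0.99050
  −0.204·ln(0.553) = 0.12085
H(P,Q) = 1.3752 nats.

1.3752 nats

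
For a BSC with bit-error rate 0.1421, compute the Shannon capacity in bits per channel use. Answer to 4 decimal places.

Binary symmetric channel: C = 1 − h₂(ε) where h₂ is the binary entropy function.
h₂(0.1421) = −0.1421·log₂0.1421 − 0.8579·log₂0.8579 = 0.5897.
C = 1 − 0.5897 = 0.4103 bits per channel use.

0.4103 bits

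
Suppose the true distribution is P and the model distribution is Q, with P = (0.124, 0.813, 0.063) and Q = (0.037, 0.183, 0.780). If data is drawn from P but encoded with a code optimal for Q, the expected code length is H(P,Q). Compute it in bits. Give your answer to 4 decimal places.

H(P,Q) = −Σ p·log₂ q.
  −0.124·log₂(0.037) = 0.58979
  −0.813·log₂(0.183) = 1.99192
  −0.063·log₂(0.780) = 0.02258
H(P,Q) = 2.6043 bits.

2.6043 bits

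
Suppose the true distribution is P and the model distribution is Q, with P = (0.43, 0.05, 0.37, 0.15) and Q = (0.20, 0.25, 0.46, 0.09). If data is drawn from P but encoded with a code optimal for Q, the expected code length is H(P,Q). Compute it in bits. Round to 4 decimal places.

2.0340 bits

H(P,Q) = −Σ p·log₂ q.
  −0.43·log₂(0.20) = 0.99843
  −0.05·log₂(0.25) = 0.10000
  −0.37·log₂(0.46) = 0.41451
  −0.15·log₂(0.09) = 0.52109
H(P,Q) = 2.0340 bits.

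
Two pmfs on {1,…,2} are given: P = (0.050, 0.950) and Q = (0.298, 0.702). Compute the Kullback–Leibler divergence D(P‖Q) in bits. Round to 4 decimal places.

0.2859 bits

D(P‖Q) = Σ p·log₂(p/q).
  0.050·log₂(0.050/0.298) = -0.12877
  0.950·log₂(0.950/0.702) = 0.41463
D(P‖Q) = 0.2859 bits.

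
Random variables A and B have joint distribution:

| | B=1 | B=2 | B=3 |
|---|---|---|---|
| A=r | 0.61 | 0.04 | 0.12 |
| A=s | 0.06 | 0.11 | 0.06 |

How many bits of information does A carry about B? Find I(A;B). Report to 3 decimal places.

Marginals: p(A) = (0.7700, 0.2300), p(B) = (0.6700, 0.1500, 0.1800).
I(A;B) = Σ p(x,y)·log₂[p(x,y)/(p(x)p(y))].
  (r,1): 0.61·log₂(1.1824) = 0.1474
  (r,2): 0.04·log₂(0.3463) = -0.0612
  (r,3): 0.12·log₂(0.8658) = -0.0249
  (s,1): 0.06·log₂(0.3894) = -0.0816
  (s,2): 0.11·log₂(3.1884) = 0.1840
  (s,3): 0.06·log₂(1.4493) = 0.0321
Sum = 0.196 bits.

0.196 bits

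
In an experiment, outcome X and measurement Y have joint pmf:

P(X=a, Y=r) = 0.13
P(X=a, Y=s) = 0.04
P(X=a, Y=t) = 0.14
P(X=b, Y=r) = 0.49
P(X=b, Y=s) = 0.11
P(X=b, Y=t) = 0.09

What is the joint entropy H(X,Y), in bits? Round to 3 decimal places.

2.133 bits

H(X,Y) = −Σ p(x,y)·log₂ p(x,y) over all 6 cells.
  cell (a,r): −0.13·log₂0.13 = 0.3826
  cell (a,s): −0.04·log₂0.04 = 0.1858
  cell (a,t): −0.14·log₂0.14 = 0.3971
  cell (b,r): −0.49·log₂0.49 = 0.5043
  cell (b,s): −0.11·log₂0.11 = 0.3503
  cell (b,t): −0.09·log₂0.09 = 0.3127
Sum = 2.133 bits.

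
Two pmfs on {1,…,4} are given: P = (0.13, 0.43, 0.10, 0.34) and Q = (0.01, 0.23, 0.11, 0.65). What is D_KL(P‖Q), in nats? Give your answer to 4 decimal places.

D(P‖Q) = Σ p·ln(p/q).
  0.13·ln(0.13/0.01) = 0.33344
  0.43·ln(0.43/0.23) = 0.26905
  0.10·ln(0.10/0.11) = -0.00953
  0.34·ln(0.34/0.65) = -0.22033
D(P‖Q) = 0.3726 nats.

0.3726 nats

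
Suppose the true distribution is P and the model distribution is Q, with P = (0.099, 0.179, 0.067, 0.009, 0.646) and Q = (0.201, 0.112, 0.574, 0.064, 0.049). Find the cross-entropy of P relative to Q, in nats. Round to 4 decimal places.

H(P,Q) = −Σ p·ln q.
  −0.099·ln(0.201) = 0.15884
  −0.179·ln(0.112) = 0.39188
  −0.067·ln(0.574) = 0.03719
  −0.009·ln(0.064) = 0.02474
  −0.646·ln(0.049) = 1.94829
H(P,Q) = 2.5609 nats.

2.5609 nats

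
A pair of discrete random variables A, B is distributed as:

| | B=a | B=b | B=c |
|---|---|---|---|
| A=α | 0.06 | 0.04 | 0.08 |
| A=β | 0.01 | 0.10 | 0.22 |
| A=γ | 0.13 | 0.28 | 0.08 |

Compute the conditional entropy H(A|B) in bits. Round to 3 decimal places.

1.268 bits

Chain rule: H(A|B) = H(A,B) − H(B).
Marginals: p(A) = (0.1800, 0.3300, 0.4900), p(B) = (0.2000, 0.4200, 0.3800).
H(A,B) = 2.7884 bits; H(B) = 1.5205 bits.
H(A|B) = 2.7884 − 1.5205 = 1.268 bits.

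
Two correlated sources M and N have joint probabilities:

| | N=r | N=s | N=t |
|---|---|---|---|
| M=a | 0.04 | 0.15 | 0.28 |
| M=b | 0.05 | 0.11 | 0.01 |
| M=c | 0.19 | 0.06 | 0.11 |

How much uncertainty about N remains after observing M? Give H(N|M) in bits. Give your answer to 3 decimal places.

1.315 bits

Marginals: p(M) = (0.4700, 0.1700, 0.3600), p(N) = (0.2800, 0.3200, 0.4000).
H(N|M) = Σ p(M) · H(N|M=·).
  M=a: p=0.4700, H(N|M=a) = 1.2735
  M=b: p=0.1700, H(N|M=b) = 1.1661
  M=c: p=0.3600, H(N|M=c) = 1.4401
Weighted sum = 1.315 bits.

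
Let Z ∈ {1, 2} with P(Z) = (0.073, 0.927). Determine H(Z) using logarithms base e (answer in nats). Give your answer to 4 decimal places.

0.2613 nats

H(Z) = −Σ p·ln p.
  −(0.073)·ln(0.073) = 0.19106
  −(0.927)·ln(0.927) = 0.07027
Sum: 0.19106 + 0.07027 = 0.2613 nats.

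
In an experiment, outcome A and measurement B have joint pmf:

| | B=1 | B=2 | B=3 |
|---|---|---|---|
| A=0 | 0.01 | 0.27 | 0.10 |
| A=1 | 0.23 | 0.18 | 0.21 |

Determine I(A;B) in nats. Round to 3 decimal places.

0.125 nats

Marginals: p(A) = (0.3800, 0.6200), p(B) = (0.2400, 0.4500, 0.3100).
I(A;B) = Σ p(x,y)·ln[p(x,y)/(p(x)p(y))].
  (0,1): 0.01·ln(0.1096) = -0.0221
  (0,2): 0.27·ln(1.5789) = 0.1233
  (0,3): 0.10·ln(0.8489) = -0.0164
  (1,1): 0.23·ln(1.5457) = 0.1002
  (1,2): 0.18·ln(0.6452) = -0.0789
  (1,3): 0.21·ln(1.0926) = 0.0186
Sum = 0.125 nats.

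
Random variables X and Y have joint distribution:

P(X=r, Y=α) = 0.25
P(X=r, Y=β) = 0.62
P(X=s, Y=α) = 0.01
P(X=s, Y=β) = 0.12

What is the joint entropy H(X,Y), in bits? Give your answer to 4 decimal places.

H(X,Y) = −Σ p(x,y)·log₂ p(x,y) over all 4 cells.
  cell (r,α): −0.25·log₂0.25 = 0.50000
  cell (r,β): −0.62·log₂0.62 = 0.42759
  cell (s,α): −0.01·log₂0.01 = 0.06644
  cell (s,β): −0.12·log₂0.12 = 0.36707
Sum = 1.3611 bits.

1.3611 bits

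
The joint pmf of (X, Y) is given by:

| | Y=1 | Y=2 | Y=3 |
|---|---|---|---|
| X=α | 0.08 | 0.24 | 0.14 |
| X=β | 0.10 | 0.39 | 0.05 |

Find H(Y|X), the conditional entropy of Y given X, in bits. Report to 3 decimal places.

Chain rule: H(Y|X) = H(X,Y) − H(X).
Marginals: p(X) = (0.4600, 0.5400), p(Y) = (0.1800, 0.6300, 0.1900).
H(X,Y) = 2.2608 bits; H(X) = 0.9954 bits.
H(Y|X) = 2.2608 − 0.9954 = 1.265 bits.

1.265 bits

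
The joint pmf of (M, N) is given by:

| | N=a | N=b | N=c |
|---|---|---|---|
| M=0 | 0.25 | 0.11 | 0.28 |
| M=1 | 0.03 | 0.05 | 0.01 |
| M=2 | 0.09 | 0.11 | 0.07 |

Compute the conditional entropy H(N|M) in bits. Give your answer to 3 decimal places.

1.496 bits

Chain rule: H(N|M) = H(M,N) − H(M).
Marginals: p(M) = (0.6400, 0.0900, 0.2700), p(N) = (0.3700, 0.2700, 0.3600).
H(M,N) = 2.7303 bits; H(M) = 1.2347 bits.
H(N|M) = 2.7303 − 1.2347 = 1.496 bits.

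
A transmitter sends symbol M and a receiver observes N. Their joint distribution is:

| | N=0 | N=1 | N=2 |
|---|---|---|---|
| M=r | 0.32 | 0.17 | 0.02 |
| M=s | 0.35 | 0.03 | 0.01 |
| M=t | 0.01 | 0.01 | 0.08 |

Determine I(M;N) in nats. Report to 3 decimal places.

0.217 nats

Marginals: p(M) = (0.5100, 0.3900, 0.1000), p(N) = (0.6800, 0.2100, 0.1100).
I(M;N) = Σ p(x,y)·ln[p(x,y)/(p(x)p(y))].
  (r,0): 0.32·ln(0.9227) = -0.0257
  (r,1): 0.17·ln(1.5873) = 0.0785
  (r,2): 0.02·ln(0.3565) = -0.0206
  (s,0): 0.35·ln(1.3198) = 0.0971
  (s,1): 0.03·ln(0.3663) = -0.0301
  (s,2): 0.01·ln(0.2331) = -0.0146
  (t,0): 0.01·ln(0.1471) = -0.0192
  (t,1): 0.01·ln(0.4762) = -0.0074
  (t,2): 0.08·ln(7.2727) = 0.1587
Sum = 0.217 nats.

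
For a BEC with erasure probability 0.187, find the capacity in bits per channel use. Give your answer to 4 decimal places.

Binary erasure channel: capacity C = 1 − ε.
C = 1 − 0.187 = 0.8130 bits per channel use.

0.8130 bits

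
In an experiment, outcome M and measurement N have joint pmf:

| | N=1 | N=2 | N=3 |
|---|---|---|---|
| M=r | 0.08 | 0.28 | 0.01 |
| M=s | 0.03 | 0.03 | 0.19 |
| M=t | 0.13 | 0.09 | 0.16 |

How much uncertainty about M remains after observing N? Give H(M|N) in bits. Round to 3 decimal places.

Chain rule: H(M|N) = H(M,N) − H(N).
Marginals: p(M) = (0.3700, 0.2500, 0.3800), p(N) = (0.2400, 0.4000, 0.3600).
H(M,N) = 2.7492 bits; H(N) = 1.5535 bits.
H(M|N) = 2.7492 − 1.5535 = 1.196 bits.

1.196 bits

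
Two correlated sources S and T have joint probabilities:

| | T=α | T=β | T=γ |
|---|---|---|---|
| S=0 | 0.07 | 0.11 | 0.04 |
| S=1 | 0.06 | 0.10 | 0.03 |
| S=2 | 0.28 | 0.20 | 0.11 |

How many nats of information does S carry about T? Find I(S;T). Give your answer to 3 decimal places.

Marginals: p(S) = (0.2200, 0.1900, 0.5900), p(T) = (0.4100, 0.4100, 0.1800).
I(S;T) = H(S) + H(T) − H(S,T).
H(S) = 0.9600, H(T) = 1.0398, H(S,T) = 1.9831.
I(S;T) = 0.9600 + 1.0398 − 1.9831 = 0.017 nats.

0.017 nats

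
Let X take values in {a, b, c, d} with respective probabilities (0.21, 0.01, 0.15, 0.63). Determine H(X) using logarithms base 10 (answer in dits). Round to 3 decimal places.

0.412 dits

H(X) = −Σ p·log₁₀ p.
  −(0.21)·log₁₀(0.21) = 0.1423
  −(0.01)·log₁₀(0.01) = 0.0200
  −(0.15)·log₁₀(0.15) = 0.1236
  −(0.63)·log₁₀(0.63) = 0.1264
Sum: 0.1423 + 0.0200 + 0.1236 + 0.1264 = 0.412 dits.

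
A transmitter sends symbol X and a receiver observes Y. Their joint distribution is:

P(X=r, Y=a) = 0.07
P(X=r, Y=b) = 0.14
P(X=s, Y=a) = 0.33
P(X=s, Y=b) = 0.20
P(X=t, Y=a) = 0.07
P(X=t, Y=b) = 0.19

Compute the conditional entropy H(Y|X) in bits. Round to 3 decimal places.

Marginals: p(X) = (0.2100, 0.5300, 0.2600), p(Y) = (0.4700, 0.5300).
H(Y|X) = Σ p(X) · H(Y|X=·).
  X=r: p=0.2100, H(Y|X=r) = 0.9183
  X=s: p=0.5300, H(Y|X=s) = 0.9562
  X=t: p=0.2600, H(Y|X=t) = 0.8404
Weighted sum = 0.918 bits.

0.918 bits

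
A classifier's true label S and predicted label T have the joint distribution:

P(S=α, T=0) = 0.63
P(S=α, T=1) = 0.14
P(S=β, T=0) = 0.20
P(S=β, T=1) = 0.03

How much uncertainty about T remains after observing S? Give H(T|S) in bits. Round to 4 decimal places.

Marginals: p(S) = (0.7700, 0.2300), p(T) = (0.8300, 0.1700).
H(T|S) = Σ p(S) · H(T|S=·).
  S=α: p=0.7700, H(T|S=α) = 0.6840
  S=β: p=0.2300, H(T|S=β) = 0.5586
Weighted sum = 0.6552 bits.

0.6552 bits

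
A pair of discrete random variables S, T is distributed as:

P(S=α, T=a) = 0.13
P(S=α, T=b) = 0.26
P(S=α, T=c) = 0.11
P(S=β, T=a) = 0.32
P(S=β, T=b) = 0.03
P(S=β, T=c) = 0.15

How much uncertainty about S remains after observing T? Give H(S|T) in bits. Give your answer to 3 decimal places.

0.785 bits

Marginals: p(S) = (0.5000, 0.5000), p(T) = (0.4500, 0.2900, 0.2600).
H(S|T) = Σ p(T) · H(S|T=·).
  T=a: p=0.4500, H(S|T=a) = 0.8673
  T=b: p=0.2900, H(S|T=b) = 0.4798
  T=c: p=0.2600, H(S|T=c) = 0.9829
Weighted sum = 0.785 bits.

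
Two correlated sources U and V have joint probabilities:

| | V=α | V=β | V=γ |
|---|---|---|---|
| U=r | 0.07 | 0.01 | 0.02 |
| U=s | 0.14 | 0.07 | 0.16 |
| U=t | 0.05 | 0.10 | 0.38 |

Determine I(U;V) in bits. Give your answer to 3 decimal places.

0.152 bits

Marginals: p(U) = (0.1000, 0.3700, 0.5300), p(V) = (0.2600, 0.1800, 0.5600).
I(U;V) = Σ p(x,y)·log₂[p(x,y)/(p(x)p(y))].
  (r,α): 0.07·log₂(2.6923) = 0.1000
  (r,β): 0.01·log₂(0.5556) = -0.0085
  (r,γ): 0.02·log₂(0.3571) = -0.0297
  (s,α): 0.14·log₂(1.4553) = 0.0758
  (s,β): 0.07·log₂(1.0511) = 0.0050
  (s,γ): 0.16·log₂(0.7722) = -0.0597
  (t,α): 0.05·log₂(0.3628) = -0.0731
  (t,β): 0.10·log₂(1.0482) = 0.0068
  (t,γ): 0.38·log₂(1.2803) = 0.1355
Sum = 0.152 bits.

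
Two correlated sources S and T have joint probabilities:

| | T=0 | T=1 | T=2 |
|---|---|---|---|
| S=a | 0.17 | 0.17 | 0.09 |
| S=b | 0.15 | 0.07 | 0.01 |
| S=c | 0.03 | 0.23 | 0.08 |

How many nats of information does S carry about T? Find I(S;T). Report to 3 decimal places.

0.117 nats

Marginals: p(S) = (0.4300, 0.2300, 0.3400), p(T) = (0.3500, 0.4700, 0.1800).
I(S;T) = H(S) + H(T) − H(S,T).
H(S) = 1.0677, H(T) = 1.0310, H(S,T) = 1.9812.
I(S;T) = 1.0677 + 1.0310 − 1.9812 = 0.117 nats.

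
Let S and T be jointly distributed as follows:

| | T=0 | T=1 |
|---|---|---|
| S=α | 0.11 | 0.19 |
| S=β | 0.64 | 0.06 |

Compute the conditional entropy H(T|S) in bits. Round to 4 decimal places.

0.5798 bits

Chain rule: H(T|S) = H(S,T) − H(S).
Marginals: p(S) = (0.3000, 0.7000), p(T) = (0.7500, 0.2500).
H(S,T) = 1.4611 bits; H(S) = 0.8813 bits.
H(T|S) = 1.4611 − 0.8813 = 0.5798 bits.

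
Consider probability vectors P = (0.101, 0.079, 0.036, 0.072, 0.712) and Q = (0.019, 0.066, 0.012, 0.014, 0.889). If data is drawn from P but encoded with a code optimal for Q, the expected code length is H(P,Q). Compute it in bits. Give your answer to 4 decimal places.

1.6813 bits

H(P,Q) = −Σ p·log₂ q.
  −0.101·log₂(0.019) = 0.57750
  −0.079·log₂(0.066) = 0.30979
  −0.036·log₂(0.012) = 0.22971
  −0.072·log₂(0.014) = 0.44341
  −0.712·log₂(0.889) = 0.12086
H(P,Q) = 1.6813 bits.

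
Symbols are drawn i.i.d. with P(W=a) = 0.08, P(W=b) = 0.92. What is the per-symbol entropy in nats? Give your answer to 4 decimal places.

H(W) = −Σ p·ln p.
  −(0.08)·ln(0.08) = 0.20206
  −(0.92)·ln(0.92) = 0.07671
Sum: 0.20206 + 0.07671 = 0.2788 nats.

0.2788 nats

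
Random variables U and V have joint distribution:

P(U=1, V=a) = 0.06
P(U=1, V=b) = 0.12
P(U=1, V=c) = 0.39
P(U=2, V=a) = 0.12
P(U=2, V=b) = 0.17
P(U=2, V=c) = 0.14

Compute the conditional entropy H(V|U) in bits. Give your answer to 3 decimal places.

1.353 bits

Chain rule: H(V|U) = H(U,V) − H(U).
Marginals: p(U) = (0.5700, 0.4300), p(V) = (0.1800, 0.2900, 0.5300).
H(U,V) = 2.3392 bits; H(U) = 0.9858 bits.
H(V|U) = 2.3392 − 0.9858 = 1.353 bits.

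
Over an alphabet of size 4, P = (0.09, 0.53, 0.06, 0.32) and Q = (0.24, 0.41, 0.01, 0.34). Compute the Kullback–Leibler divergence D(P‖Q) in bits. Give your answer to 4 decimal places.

D(P‖Q) = Σ p·log₂(p/q).
  0.09·log₂(0.09/0.24) = -0.12735
  0.53·log₂(0.53/0.41) = 0.19630
  0.06·log₂(0.06/0.01) = 0.15510
  0.32·log₂(0.32/0.34) = -0.02799
D(P‖Q) = 0.1961 bits.

0.1961 bits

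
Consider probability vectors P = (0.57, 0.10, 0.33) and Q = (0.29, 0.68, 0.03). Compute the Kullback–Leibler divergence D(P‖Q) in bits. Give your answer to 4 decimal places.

1.4208 bits

D(P‖Q) = Σ p·log₂(p/q).
  0.57·log₂(0.57/0.29) = 0.55570
  0.10·log₂(0.10/0.68) = -0.27655
  0.33·log₂(0.33/0.03) = 1.14161
D(P‖Q) = 1.4208 bits.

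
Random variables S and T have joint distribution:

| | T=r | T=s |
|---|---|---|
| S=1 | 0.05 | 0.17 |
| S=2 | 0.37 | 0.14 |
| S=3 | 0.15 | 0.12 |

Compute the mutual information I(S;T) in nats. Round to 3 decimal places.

0.080 nats

Marginals: p(S) = (0.2200, 0.5100, 0.2700), p(T) = (0.5700, 0.4300).
I(S;T) = Σ p(x,y)·ln[p(x,y)/(p(x)p(y))].
  (1,r): 0.05·ln(0.3987) = -0.0460
  (1,s): 0.17·ln(1.7970) = 0.0996
  (2,r): 0.37·ln(1.2728) = 0.0892
  (2,s): 0.14·ln(0.6384) = -0.0628
  (3,r): 0.15·ln(0.9747) = -0.0039
  (3,s): 0.12·ln(1.0336) = 0.0040
Sum = 0.080 nats.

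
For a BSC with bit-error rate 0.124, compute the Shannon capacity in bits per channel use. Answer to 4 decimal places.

Binary symmetric channel: C = 1 − h₂(ε) where h₂ is the binary entropy function.
h₂(0.124) = −0.124·log₂0.124 − 0.876·log₂0.876 = 0.5408.
C = 1 − 0.5408 = 0.4592 bits per channel use.

0.4592 bits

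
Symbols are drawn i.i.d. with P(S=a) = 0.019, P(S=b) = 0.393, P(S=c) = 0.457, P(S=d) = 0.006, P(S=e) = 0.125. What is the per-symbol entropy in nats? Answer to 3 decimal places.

H(S) = −Σ p·ln p.
  −(0.019)·ln(0.019) = 0.0753
  −(0.393)·ln(0.393) = 0.3670
  −(0.457)·ln(0.457) = 0.3579
  −(0.006)·ln(0.006) = 0.0307
  −(0.125)·ln(0.125) = 0.2599
Sum: 0.0753 + 0.3670 + 0.3579 + 0.0307 + 0.2599 = 1.091 nats.

1.091 nats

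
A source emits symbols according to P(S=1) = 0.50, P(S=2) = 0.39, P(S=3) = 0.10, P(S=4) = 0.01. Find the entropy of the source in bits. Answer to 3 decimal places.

1.428 bits

H(S) = −Σ p·log₂ p.
  −(0.50)·log₂(0.50) = 0.5000
  −(0.39)·log₂(0.39) = 0.5298
  −(0.10)·log₂(0.10) = 0.3322
  −(0.01)·log₂(0.01) = 0.0664
Sum: 0.5000 + 0.5298 + 0.3322 + 0.0664 = 1.428 bits.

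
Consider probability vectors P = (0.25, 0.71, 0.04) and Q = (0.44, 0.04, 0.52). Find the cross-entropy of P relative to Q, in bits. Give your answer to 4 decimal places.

3.6310 bits

H(P,Q) = −Σ p·log₂ q.
  −0.25·log₂(0.44) = 0.29611
  −0.71·log₂(0.04) = 3.29714
  −0.04·log₂(0.52) = 0.03774
H(P,Q) = 3.6310 bits.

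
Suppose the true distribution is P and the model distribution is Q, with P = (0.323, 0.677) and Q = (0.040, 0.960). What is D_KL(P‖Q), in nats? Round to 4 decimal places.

D(P‖Q) = Σ p·ln(p/q).
  0.323·ln(0.323/0.040) = 0.67467
  0.677·ln(0.677/0.960) = -0.23645
D(P‖Q) = 0.4382 nats.

0.4382 nats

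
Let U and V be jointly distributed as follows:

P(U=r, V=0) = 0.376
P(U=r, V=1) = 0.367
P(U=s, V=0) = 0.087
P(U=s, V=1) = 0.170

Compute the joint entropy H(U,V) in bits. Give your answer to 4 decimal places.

H(U,V) = −Σ p(x,y)·log₂ p(x,y) over all 4 cells.
  cell (r,0): −0.376·log₂0.376 = 0.53061
  cell (r,1): −0.367·log₂0.367 = 0.53074
  cell (s,0): −0.087·log₂0.087 = 0.30649
  cell (s,1): −0.170·log₂0.170 = 0.43459
Sum = 1.8024 bits.

1.8024 bits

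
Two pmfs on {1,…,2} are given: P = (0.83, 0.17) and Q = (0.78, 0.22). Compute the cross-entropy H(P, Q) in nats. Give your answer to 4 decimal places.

H(P,Q) = −Σ p·ln q.
  −0.83·ln(0.78) = 0.20622
  −0.17·ln(0.22) = 0.25740
H(P,Q) = 0.4636 nats.

0.4636 nats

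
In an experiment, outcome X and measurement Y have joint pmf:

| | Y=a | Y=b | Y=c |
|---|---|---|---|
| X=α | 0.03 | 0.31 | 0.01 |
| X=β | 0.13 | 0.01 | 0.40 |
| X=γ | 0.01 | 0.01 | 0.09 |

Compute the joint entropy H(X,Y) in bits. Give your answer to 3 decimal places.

H(X,Y) = −Σ p(x,y)·log₂ p(x,y) over all 9 cells.
  cell (α,a): −0.03·log₂0.03 = 0.1518
  cell (α,b): −0.31·log₂0.31 = 0.5238
  cell (α,c): −0.01·log₂0.01 = 0.0664
  cell (β,a): −0.13·log₂0.13 = 0.3826
  cell (β,b): −0.01·log₂0.01 = 0.0664
  cell (β,c): −0.40·log₂0.40 = 0.5288
  cell (γ,a): −0.01·log₂0.01 = 0.0664
  cell (γ,b): −0.01·log₂0.01 = 0.0664
  cell (γ,c): −0.09·log₂0.09 = 0.3127
Sum = 2.165 bits.

2.165 bits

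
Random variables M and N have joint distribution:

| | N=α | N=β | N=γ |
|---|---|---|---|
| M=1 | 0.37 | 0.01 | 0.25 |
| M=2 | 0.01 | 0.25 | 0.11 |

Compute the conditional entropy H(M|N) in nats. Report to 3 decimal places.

Chain rule: H(M|N) = H(M,N) − H(N).
Marginals: p(M) = (0.6300, 0.3700), p(N) = (0.3800, 0.2600, 0.3600).
H(M,N) = 1.3959 nats; H(N) = 1.0857 nats.
H(M|N) = 1.3959 − 1.0857 = 0.310 nats.

0.310 nats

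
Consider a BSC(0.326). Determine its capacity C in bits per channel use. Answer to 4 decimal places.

Binary symmetric channel: C = 1 − h₂(ε) where h₂ is the binary entropy function.
h₂(0.326) = −0.326·log₂0.326 − 0.674·log₂0.674 = 0.9108.
C = 1 − 0.9108 = 0.0892 bits per channel use.

0.0892 bits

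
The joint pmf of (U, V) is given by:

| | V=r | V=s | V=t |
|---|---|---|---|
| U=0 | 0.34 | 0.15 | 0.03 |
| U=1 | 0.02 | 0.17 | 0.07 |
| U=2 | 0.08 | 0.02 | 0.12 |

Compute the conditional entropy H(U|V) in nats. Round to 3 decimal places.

0.796 nats

Chain rule: H(U|V) = H(U,V) − H(V).
Marginals: p(U) = (0.5200, 0.2600, 0.2200), p(V) = (0.4400, 0.3400, 0.2200).
H(U,V) = 1.8569 nats; H(V) = 1.0611 nats.
H(U|V) = 1.8569 − 1.0611 = 0.796 nats.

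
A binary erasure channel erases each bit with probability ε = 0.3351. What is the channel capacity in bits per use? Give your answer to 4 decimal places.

0.6649 bits

Binary erasure channel: capacity C = 1 − ε.
C = 1 − 0.3351 = 0.6649 bits per channel use.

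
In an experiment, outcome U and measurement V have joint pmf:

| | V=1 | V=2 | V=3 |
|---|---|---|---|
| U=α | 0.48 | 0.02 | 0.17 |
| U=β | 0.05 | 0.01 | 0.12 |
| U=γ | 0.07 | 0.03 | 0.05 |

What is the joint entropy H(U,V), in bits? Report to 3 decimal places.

2.342 bits

H(U,V) = −Σ p(x,y)·log₂ p(x,y) over all 9 cells.
  cell (α,1): −0.48·log₂0.48 = 0.5083
  cell (α,2): −0.02·log₂0.02 = 0.1129
  cell (α,3): −0.17·log₂0.17 = 0.4346
  cell (β,1): −0.05·log₂0.05 = 0.2161
  cell (β,2): −0.01·log₂0.01 = 0.0664
  cell (β,3): −0.12·log₂0.12 = 0.3671
  cell (γ,1): −0.07·log₂0.07 = 0.2686
  cell (γ,2): −0.03·log₂0.03 = 0.1518
  cell (γ,3): −0.05·log₂0.05 = 0.2161
Sum = 2.342 bits.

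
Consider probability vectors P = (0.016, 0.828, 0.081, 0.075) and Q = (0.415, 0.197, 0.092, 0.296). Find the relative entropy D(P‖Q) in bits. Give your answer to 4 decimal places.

D(P‖Q) = Σ p·log₂(p/q).
  0.016·log₂(0.016/0.415) = -0.07515
  0.828·log₂(0.828/0.197) = 1.71515
  0.081·log₂(0.081/0.092) = -0.01488
  0.075·log₂(0.075/0.296) = -0.14855
D(P‖Q) = 1.4766 bits.

1.4766 bits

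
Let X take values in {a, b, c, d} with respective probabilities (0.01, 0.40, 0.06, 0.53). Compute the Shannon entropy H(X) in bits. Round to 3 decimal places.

H(X) = −Σ p·log₂ p.
  −(0.01)·log₂(0.01) = 0.0664
  −(0.40)·log₂(0.40) = 0.5288
  −(0.06)·log₂(0.06) = 0.2435
  −(0.53)·log₂(0.53) = 0.4854
Sum: 0.0664 + 0.5288 + 0.2435 + 0.4854 = 1.324 bits.

1.324 bits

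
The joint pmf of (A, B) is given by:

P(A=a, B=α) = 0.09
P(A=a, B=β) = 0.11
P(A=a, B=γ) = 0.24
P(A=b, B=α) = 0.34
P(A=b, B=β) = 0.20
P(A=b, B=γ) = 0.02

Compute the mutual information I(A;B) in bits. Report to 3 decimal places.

0.279 bits

Marginals: p(A) = (0.4400, 0.5600), p(B) = (0.4300, 0.3100, 0.2600).
I(A;B) = H(A) + H(B) − H(A,B).
H(A) = 0.9896, H(B) = 1.5526, H(A,B) = 2.2635.
I(A;B) = 0.9896 + 1.5526 − 2.2635 = 0.279 bits.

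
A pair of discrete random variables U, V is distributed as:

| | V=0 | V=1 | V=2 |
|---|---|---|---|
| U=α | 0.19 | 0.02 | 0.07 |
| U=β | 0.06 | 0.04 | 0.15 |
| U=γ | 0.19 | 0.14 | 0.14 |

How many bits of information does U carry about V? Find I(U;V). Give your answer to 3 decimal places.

Marginals: p(U) = (0.2800, 0.2500, 0.4700), p(V) = (0.4400, 0.2000, 0.3600).
I(U;V) = H(U) + H(V) − H(U,V).
H(U) = 1.5262, H(V) = 1.5161, H(U,V) = 2.9259.
I(U;V) = 1.5262 + 1.5161 − 2.9259 = 0.116 bits.

0.116 bits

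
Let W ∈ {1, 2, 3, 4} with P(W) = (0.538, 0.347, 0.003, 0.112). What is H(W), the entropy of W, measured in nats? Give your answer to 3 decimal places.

0.963 nats

H(W) = −Σ p·ln p.
  −(0.538)·ln(0.538) = 0.3335
  −(0.347)·ln(0.347) = 0.3673
  −(0.003)·ln(0.003) = 0.0174
  −(0.112)·ln(0.112) = 0.2452
Sum: 0.3335 + 0.3673 + 0.0174 + 0.2452 = 0.963 nats.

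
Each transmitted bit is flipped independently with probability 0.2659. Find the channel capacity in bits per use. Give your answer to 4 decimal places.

0.1645 bits

Binary symmetric channel: C = 1 − h₂(ε) where h₂ is the binary entropy function.
h₂(0.2659) = −0.2659·log₂0.2659 − 0.7341·log₂0.7341 = 0.8355.
C = 1 − 0.8355 = 0.1645 bits per channel use.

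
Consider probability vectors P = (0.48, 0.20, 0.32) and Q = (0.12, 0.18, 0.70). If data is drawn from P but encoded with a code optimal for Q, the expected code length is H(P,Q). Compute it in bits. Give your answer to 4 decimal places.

2.1277 bits

H(P,Q) = −Σ p·log₂ q.
  −0.48·log₂(0.12) = 1.46827
  −0.20·log₂(0.18) = 0.49479
  −0.32·log₂(0.70) = 0.16466
H(P,Q) = 2.1277 bits.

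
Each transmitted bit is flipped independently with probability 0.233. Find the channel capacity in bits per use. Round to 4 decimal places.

Binary symmetric channel: C = 1 − h₂(ε) where h₂ is the binary entropy function.
h₂(0.233) = −0.233·log₂0.233 − 0.767·log₂0.767 = 0.7832.
C = 1 − 0.7832 = 0.2168 bits per channel use.

0.2168 bits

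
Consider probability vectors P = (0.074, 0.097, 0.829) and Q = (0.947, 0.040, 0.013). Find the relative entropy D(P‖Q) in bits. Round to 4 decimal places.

D(P‖Q) = Σ p·log₂(p/q).
  0.074·log₂(0.074/0.947) = -0.27215
  0.097·log₂(0.097/0.040) = 0.12396
  0.829·log₂(0.829/0.013) = 4.96968
D(P‖Q) = 4.8215 bits.

4.8215 bits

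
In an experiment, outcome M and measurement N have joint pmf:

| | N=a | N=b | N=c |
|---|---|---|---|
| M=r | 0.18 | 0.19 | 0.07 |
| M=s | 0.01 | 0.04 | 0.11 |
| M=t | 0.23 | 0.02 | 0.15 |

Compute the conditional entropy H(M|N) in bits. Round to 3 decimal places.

1.229 bits

Chain rule: H(M|N) = H(M,N) − H(N).
Marginals: p(M) = (0.4400, 0.1600, 0.4000), p(N) = (0.4200, 0.2500, 0.3300).
H(M,N) = 2.7827 bits; H(N) = 1.5535 bits.
H(M|N) = 2.7827 − 1.5535 = 1.229 bits.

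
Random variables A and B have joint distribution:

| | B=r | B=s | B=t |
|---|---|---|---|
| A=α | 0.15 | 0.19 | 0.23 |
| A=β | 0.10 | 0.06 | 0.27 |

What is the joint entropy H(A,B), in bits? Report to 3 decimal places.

2.439 bits

H(A,B) = −Σ p(x,y)·log₂ p(x,y) over all 6 cells.
  cell (α,r): −0.15·log₂0.15 = 0.4105
  cell (α,s): −0.19·log₂0.19 = 0.4552
  cell (α,t): −0.23·log₂0.23 = 0.4877
  cell (β,r): −0.10·log₂0.10 = 0.3322
  cell (β,s): −0.06·log₂0.06 = 0.2435
  cell (β,t): −0.27·log₂0.27 = 0.5100
Sum = 2.439 bits.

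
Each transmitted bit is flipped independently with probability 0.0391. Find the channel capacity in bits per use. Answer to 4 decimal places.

Binary symmetric channel: C = 1 − h₂(ε) where h₂ is the binary entropy function.
h₂(0.0391) = −0.0391·log₂0.0391 − 0.9609·log₂0.9609 = 0.2382.
C = 1 − 0.2382 = 0.7618 bits per channel use.

0.7618 bits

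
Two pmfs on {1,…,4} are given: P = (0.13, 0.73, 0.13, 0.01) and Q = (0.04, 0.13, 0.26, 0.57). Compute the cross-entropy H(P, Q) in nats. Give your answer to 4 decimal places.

H(P,Q) = −Σ p·ln q.
  −0.13·ln(0.04) = 0.41845
  −0.73·ln(0.13) = 1.48936
  −0.13·ln(0.26) = 0.17512
  −0.01·ln(0.57) = 0.00562
H(P,Q) = 2.0886 nats.

2.0886 nats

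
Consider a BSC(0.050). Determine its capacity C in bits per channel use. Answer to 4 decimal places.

0.7136 bits

Binary symmetric channel: C = 1 − h₂(ε) where h₂ is the binary entropy function.
h₂(0.050) = −0.050·log₂0.050 − 0.950·log₂0.950 = 0.2864.
C = 1 − 0.2864 = 0.7136 bits per channel use.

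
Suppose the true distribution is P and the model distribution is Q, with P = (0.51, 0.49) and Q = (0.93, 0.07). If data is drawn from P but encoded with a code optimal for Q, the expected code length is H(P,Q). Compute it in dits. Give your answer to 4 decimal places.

H(P,Q) = −Σ p·log₁₀ q.
  −0.51·log₁₀(0.93) = 0.01607
  −0.49·log₁₀(0.07) = 0.56590
H(P,Q) = 0.5820 dits.

0.5820 dits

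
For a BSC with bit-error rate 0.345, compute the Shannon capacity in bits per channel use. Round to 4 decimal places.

0.0705 bits

Binary symmetric channel: C = 1 − h₂(ε) where h₂ is the binary entropy function.
h₂(0.345) = −0.345·log₂0.345 − 0.655·log₂0.655 = 0.9295.
C = 1 − 0.9295 = 0.0705 bits per channel use.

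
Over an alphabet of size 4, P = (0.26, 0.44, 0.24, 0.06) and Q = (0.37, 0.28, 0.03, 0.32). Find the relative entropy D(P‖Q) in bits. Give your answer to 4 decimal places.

0.7297 bits

D(P‖Q) = Σ p·log₂(p/q).
  0.26·log₂(0.26/0.37) = -0.13234
  0.44·log₂(0.44/0.28) = 0.28691
  0.24·log₂(0.24/0.03) = 0.72000
  0.06·log₂(0.06/0.32) = -0.14490
D(P‖Q) = 0.7297 bits.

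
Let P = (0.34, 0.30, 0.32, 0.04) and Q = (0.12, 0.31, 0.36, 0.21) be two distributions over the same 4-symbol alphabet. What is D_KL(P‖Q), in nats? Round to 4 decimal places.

D(P‖Q) = Σ p·ln(p/q).
  0.34·ln(0.34/0.12) = 0.35409
  0.30·ln(0.30/0.31) = -0.00984
  0.32·ln(0.32/0.36) = -0.03769
  0.04·ln(0.04/0.21) = -0.06633
D(P‖Q) = 0.2402 nats.

0.2402 nats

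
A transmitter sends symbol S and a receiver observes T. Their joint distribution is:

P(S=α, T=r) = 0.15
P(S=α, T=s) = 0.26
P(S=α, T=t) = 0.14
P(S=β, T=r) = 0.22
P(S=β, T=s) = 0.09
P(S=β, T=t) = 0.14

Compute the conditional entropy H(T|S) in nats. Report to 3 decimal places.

1.047 nats

Chain rule: H(T|S) = H(S,T) − H(S).
Marginals: p(S) = (0.5500, 0.4500), p(T) = (0.3700, 0.3500, 0.2800).
H(S,T) = 1.7351 nats; H(S) = 0.6881 nats.
H(T|S) = 1.7351 − 0.6881 = 1.047 nats.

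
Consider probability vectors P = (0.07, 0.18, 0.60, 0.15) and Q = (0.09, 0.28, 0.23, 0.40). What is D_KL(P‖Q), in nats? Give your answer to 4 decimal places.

D(P‖Q) = Σ p·ln(p/q).
  0.07·ln(0.07/0.09) = -0.01759
  0.18·ln(0.18/0.28) = -0.07953
  0.60·ln(0.60/0.23) = 0.57531
  0.15·ln(0.15/0.40) = -0.14712
D(P‖Q) = 0.3311 nats.

0.3311 nats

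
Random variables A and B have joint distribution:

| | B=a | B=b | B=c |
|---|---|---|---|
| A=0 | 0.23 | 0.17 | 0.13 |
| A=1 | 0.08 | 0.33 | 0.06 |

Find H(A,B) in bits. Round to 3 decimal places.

2.368 bits

H(A,B) = −Σ p(x,y)·log₂ p(x,y) over all 6 cells.
  cell (0,a): −0.23·log₂0.23 = 0.4877
  cell (0,b): −0.17·log₂0.17 = 0.4346
  cell (0,c): −0.13·log₂0.13 = 0.3826
  cell (1,a): −0.08·log₂0.08 = 0.2915
  cell (1,b): −0.33·log₂0.33 = 0.5278
  cell (1,c): −0.06·log₂0.06 = 0.2435
Sum = 2.368 bits.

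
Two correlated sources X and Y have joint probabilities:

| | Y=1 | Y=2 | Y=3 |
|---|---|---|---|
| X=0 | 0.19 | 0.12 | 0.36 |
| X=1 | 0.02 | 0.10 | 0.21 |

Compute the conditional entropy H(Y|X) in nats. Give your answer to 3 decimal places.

0.940 nats

Chain rule: H(Y|X) = H(X,Y) − H(X).
Marginals: p(X) = (0.6700, 0.3300), p(Y) = (0.2100, 0.2200, 0.5700).
H(X,Y) = 1.5740 nats; H(X) = 0.6342 nats.
H(Y|X) = 1.5740 − 0.6342 = 0.940 nats.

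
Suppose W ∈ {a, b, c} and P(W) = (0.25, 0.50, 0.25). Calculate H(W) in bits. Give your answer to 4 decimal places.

1.5000 bits

H(W) = −Σ p·log₂ p.
  −(0.25)·log₂(0.25) = 0.50000
  −(0.50)·log₂(0.50) = 0.50000
  −(0.25)·log₂(0.25) = 0.50000
Sum: 0.50000 + 0.50000 + 0.50000 = 1.5000 bits.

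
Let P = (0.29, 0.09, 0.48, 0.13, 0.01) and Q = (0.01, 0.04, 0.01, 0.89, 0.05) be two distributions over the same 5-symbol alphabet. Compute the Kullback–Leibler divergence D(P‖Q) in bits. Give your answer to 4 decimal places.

3.8109 bits

D(P‖Q) = Σ p·log₂(p/q).
  0.29·log₂(0.29/0.01) = 1.40881
  0.09·log₂(0.09/0.04) = 0.10529
  0.48·log₂(0.48/0.01) = 2.68078
  0.13·log₂(0.13/0.89) = -0.36079
  0.01·log₂(0.01/0.05) = -0.02322
D(P‖Q) = 3.8109 bits.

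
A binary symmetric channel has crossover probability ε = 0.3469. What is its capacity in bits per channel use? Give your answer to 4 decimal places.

Binary symmetric channel: C = 1 − h₂(ε) where h₂ is the binary entropy function.
h₂(0.3469) = −0.3469·log₂0.3469 − 0.6531·log₂0.6531 = 0.9313.
C = 1 − 0.9313 = 0.0687 bits per channel use.

0.0687 bits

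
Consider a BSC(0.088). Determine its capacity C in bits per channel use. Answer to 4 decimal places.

0.5702 bits

Binary symmetric channel: C = 1 − h₂(ε) where h₂ is the binary entropy function.
h₂(0.088) = −0.088·log₂0.088 − 0.912·log₂0.912 = 0.4298.
C = 1 − 0.4298 = 0.5702 bits per channel use.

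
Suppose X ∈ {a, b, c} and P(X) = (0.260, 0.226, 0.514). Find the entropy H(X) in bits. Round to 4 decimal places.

H(X) = −Σ p·log₂ p.
  −(0.260)·log₂(0.260) = 0.50529
  −(0.226)·log₂(0.226) = 0.48491
  −(0.514)·log₂(0.514) = 0.49352
Sum: 0.50529 + 0.48491 + 0.49352 = 1.4837 bits.

1.4837 bits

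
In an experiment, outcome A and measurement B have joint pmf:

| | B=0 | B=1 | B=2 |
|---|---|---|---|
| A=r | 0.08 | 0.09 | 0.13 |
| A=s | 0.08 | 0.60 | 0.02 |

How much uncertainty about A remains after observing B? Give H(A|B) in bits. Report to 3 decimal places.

0.630 bits

Marginals: p(A) = (0.3000, 0.7000), p(B) = (0.1600, 0.6900, 0.1500).
H(A|B) = Σ p(B) · H(A|B=·).
  B=0: p=0.1600, H(A|B=0) = 1.0000
  B=1: p=0.6900, H(A|B=1) = 0.5586
  B=2: p=0.1500, H(A|B=2) = 0.5665
Weighted sum = 0.630 bits.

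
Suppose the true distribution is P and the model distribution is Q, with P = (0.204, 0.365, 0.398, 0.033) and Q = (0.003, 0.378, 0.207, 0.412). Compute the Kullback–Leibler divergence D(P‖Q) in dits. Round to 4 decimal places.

D(P‖Q) = Σ p·log₁₀(p/q).
  0.204·log₁₀(0.204/0.003) = 0.37383
  0.365·log₁₀(0.365/0.378) = -0.00555
  0.398·log₁₀(0.398/0.207) = 0.11300
  0.033·log₁₀(0.033/0.412) = -0.03618
D(P‖Q) = 0.4451 dits.

0.4451 dits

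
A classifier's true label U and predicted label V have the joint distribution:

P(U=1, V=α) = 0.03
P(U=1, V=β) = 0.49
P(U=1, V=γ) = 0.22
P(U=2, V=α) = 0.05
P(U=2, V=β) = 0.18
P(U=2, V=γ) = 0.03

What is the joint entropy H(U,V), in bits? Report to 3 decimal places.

1.950 bits

H(U,V) = −Σ p(x,y)·log₂ p(x,y) over all 6 cells.
  cell (1,α): −0.03·log₂0.03 = 0.1518
  cell (1,β): −0.49·log₂0.49 = 0.5043
  cell (1,γ): −0.22·log₂0.22 = 0.4806
  cell (2,α): −0.05·log₂0.05 = 0.2161
  cell (2,β): −0.18·log₂0.18 = 0.4453
  cell (2,γ): −0.03·log₂0.03 = 0.1518
Sum = 1.950 bits.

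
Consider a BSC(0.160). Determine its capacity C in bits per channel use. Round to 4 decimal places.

Binary symmetric channel: C = 1 − h₂(ε) where h₂ is the binary entropy function.
h₂(0.160) = −0.160·log₂0.160 − 0.840·log₂0.840 = 0.6343.
C = 1 − 0.6343 = 0.3657 bits per channel use.

0.3657 bits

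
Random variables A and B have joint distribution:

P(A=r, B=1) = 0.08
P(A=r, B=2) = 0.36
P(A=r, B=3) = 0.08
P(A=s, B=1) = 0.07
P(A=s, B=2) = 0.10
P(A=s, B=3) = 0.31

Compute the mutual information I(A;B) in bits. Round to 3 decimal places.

0.216 bits

Marginals: p(A) = (0.5200, 0.4800), p(B) = (0.1500, 0.4600, 0.3900).
I(A;B) = Σ p(x,y)·log₂[p(x,y)/(p(x)p(y))].
  (r,1): 0.08·log₂(1.0256) = 0.0029
  (r,2): 0.36·log₂(1.5050) = 0.2123
  (r,3): 0.08·log₂(0.3945) = -0.1074
  (s,1): 0.07·log₂(0.9722) = -0.0028
  (s,2): 0.10·log₂(0.4529) = -0.1143
  (s,3): 0.31·log₂(1.6560) = 0.2256
Sum = 0.216 bits.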